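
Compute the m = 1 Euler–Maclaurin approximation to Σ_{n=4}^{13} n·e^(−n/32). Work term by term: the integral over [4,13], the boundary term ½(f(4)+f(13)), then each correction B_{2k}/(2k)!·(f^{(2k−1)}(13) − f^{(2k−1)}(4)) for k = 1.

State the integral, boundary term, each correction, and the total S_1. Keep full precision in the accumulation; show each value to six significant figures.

S_1 ≈ 63.4532

∫_4^13 x·e^(−x/32) dx evaluates to 57.3896.
½[f(4) + f(13)] = ½[3.52999 + 8.65987] = 6.09493.
So far: 63.4846.
Order-1 term: 1/12 · (0.395523 − 0.772185) = -0.0313885.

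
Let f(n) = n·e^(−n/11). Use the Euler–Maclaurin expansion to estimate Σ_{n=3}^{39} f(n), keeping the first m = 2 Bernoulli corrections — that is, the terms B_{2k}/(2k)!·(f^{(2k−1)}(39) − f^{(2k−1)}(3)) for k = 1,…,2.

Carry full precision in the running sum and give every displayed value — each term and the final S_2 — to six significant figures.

∫_3^39 x·e^(−x/11) dx evaluates to 101.370.
Boundary: ½(f(3) + f(39)) = ½(2.28390 + 1.12536) = 1.70463.
Running total after boundary: 103.074.
k=1: B_{2}/(2)! × [f^{(1)}(39) − f^{(1)}(3)] = 1/12 × (-0.0734504 − 0.553673) = -0.0522603.
After k=1: 103.022.
k=2: B_{4}/(4)! × [f^{(3)}(39) − f^{(3)}(3)] = −1/720 × (-0.000130077 − 0.0171593) = 2.40130e-05.

S_2 ≈ 103.022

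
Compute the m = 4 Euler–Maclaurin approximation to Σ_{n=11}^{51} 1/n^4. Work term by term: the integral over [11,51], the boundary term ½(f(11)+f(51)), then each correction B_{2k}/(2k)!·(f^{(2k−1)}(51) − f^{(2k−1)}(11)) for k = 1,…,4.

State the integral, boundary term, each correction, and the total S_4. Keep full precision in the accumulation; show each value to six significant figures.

S_4 ≈ 0.000284210

The integral term ∫_11^51 1/x^4 dx = 0.000247925.
½[f(11) + f(51)] = ½[6.83013e-05 + 1.47815e-07] = 3.42246e-05.
So far: 0.000282150.
k=1: B_{2}/(2)! × [f^{(1)}(51) − f^{(1)}(11)] = 1/12 × (-1.15934e-08 − (-2.48369e-05)) = 2.06877e-06.
Running total after k=1: 0.000284219.
k=2: B_{4}/(4)! × [f^{(3)}(51) − f^{(3)}(11)] = −1/720 × (-1.33718e-10 − (-6.15790e-06)) = -8.55245e-09.
Running total after k=2: 0.000284210.
k=3: B_{6}/(6)! × [f^{(5)}(51) − f^{(5)}(11)] = 1/30240 × (-2.87897e-12 − (-2.84994e-06)) = 9.42438e-11.
Running total after k=3: 0.000284210.
k=4: B_{8}/(8)! × [f^{(7)}(51) − f^{(7)}(11)] = −1/1209600 × (-9.96185e-14 − (-2.11979e-06)) = -1.75247e-12.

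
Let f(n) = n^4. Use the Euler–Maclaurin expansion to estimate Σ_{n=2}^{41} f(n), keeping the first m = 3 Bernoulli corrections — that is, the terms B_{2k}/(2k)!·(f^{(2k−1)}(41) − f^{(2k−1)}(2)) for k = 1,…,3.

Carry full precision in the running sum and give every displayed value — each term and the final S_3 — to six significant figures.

S_3 ≈ 2.46071e+07

The integral term ∫_2^41 x^4 dx = 2.31712e+07.
Boundary: ½(f(2) + f(41)) = ½(16.0000 + 2.82576e+06) = 1.41289e+06.
Running total after boundary: 2.45841e+07.
k=1: B_{2}/(2)! × [f^{(1)}(41) − f^{(1)}(2)] = 1/12 × (275684 − 32.0000) = 22971.0.
After k=1: 2.46071e+07.
k=2: B_{4}/(4)! × [f^{(3)}(41) − f^{(3)}(2)] = −1/720 × (984.000 − 48.0000) = -1.30000.
After k=2: 2.46071e+07.
k=3: B_{6}/(6)! × [f^{(5)}(41) − f^{(5)}(2)] = 1/30240 × (0.00000 − 0.00000) = 0.00000.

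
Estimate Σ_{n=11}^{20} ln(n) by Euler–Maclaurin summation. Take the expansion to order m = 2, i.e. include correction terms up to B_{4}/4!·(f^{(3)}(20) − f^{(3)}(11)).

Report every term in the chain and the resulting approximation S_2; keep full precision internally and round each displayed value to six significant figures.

S_2 ≈ 27.2312

The integral term ∫_11^20 ln(x) dx = 24.5378.
Endpoint term: (f(11) + f(20))/2 = (2.39790 + 2.99573)/2 = 2.69681.
So far: 27.2346.
Correction k=1: B_{2}/2! · (f^{(1)}(20) − f^{(1)}(11)) = 1/12 · (0.0500000 − 0.0909091) = -0.00340909.
Running total after k=1: 27.2312.
Correction k=2: B_{4}/4! · (f^{(3)}(20) − f^{(3)}(11)) = −1/720 · (0.000250000 − 0.00150263) = 1.73976e-06.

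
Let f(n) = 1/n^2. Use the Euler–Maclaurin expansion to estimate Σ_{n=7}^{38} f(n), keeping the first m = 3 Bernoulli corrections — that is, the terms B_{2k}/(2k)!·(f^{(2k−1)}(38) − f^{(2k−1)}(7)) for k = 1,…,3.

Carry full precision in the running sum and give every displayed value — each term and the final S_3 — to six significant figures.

S_3 ≈ 0.127573

The integral term ∫_7^38 1/x^2 dx = 0.116541.
Endpoint term: (f(7) + f(38))/2 = (0.0204082 + 0.000692521)/2 = 0.0105503.
Running total after boundary: 0.127092.
Order-1 term: 1/12 · (-3.64485e-05 − (-0.00583090)) = 0.000482871.
Running total after k=1: 0.127575.
Order-2 term: −1/720 · (-3.02896e-07 − (-0.00142798)) = -1.98288e-06.
Running total after k=2: 0.127573.
Order-3 term: 1/30240 · (-6.29285e-09 − (-0.000874271)) = 2.89109e-08.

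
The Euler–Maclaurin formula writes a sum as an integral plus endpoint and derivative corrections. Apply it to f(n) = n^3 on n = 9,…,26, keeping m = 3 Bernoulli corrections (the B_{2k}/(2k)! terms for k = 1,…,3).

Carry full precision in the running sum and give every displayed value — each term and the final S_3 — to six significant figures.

The integral term ∫_9^26 x^3 dx = 112604.
½[f(9) + f(26)] = ½[729.000 + 17576.0] = 9152.50.
Running total after boundary: 121756.
Correction k=1: B_{2}/2! · (f^{(1)}(26) − f^{(1)}(9)) = 1/12 · (2028.00 − 243.000) = 148.750.
Running total after k=1: 121905.
Correction k=2: B_{4}/4! · (f^{(3)}(26) − f^{(3)}(9)) = −1/720 · (6.00000 − 6.00000) = 0.00000.
Running total after k=2: 121905.
Correction k=3: B_{6}/6! · (f^{(5)}(26) − f^{(5)}(9)) = 1/30240 · (0.00000 − 0.00000) = 0.00000.

S_3 ≈ 121905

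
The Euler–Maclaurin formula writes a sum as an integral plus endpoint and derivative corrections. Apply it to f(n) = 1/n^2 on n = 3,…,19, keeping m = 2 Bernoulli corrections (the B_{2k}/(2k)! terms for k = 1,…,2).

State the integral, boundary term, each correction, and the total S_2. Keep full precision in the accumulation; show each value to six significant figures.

∫_3^19 1/x^2 dx evaluates to 0.280702.
Endpoint term: (f(3) + f(19))/2 = (0.111111 + 0.00277008)/2 = 0.0569406.
So far: 0.337642.
Correction k=1: B_{2}/2! · (f^{(1)}(19) − f^{(1)}(3)) = 1/12 · (-0.000291588 − (-0.0740741)) = 0.00614854.
Partial sum through k=1: 0.343791.
Correction k=2: B_{4}/4! · (f^{(3)}(19) − f^{(3)}(3)) = −1/720 · (-9.69267e-06 − (-0.0987654)) = -0.000137161.

S_2 ≈ 0.343654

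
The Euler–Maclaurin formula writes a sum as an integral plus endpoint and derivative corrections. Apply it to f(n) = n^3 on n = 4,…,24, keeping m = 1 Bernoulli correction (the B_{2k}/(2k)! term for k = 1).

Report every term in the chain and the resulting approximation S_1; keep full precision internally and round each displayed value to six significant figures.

∫_4^24 x^3 dx evaluates to 82880.0.
Boundary: ½(f(4) + f(24)) = ½(64.0000 + 13824.0) = 6944.00.
So far: 89824.0.
k=1: B_{2}/(2)! × [f^{(1)}(24) − f^{(1)}(4)] = 1/12 × (1728.00 − 48.0000) = 140.000.

S_1 ≈ 89964.0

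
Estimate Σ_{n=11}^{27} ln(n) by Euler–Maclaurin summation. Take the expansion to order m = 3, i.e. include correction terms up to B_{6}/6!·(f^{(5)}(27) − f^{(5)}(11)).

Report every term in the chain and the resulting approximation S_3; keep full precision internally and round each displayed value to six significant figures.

The integral term ∫_11^27 ln(x) dx = 46.6107.
Endpoint term: (f(11) + f(27))/2 = (2.39790 + 3.29584)/2 = 2.84687.
So far: 49.4576.
k=1: B_{2}/(2)! × [f^{(1)}(27) − f^{(1)}(11)] = 1/12 × (0.0370370 − 0.0909091) = -0.00448934.
Running total after k=1: 49.4531.
k=2: B_{4}/(4)! × [f^{(3)}(27) − f^{(3)}(11)] = −1/720 × (0.000101611 − 0.00150263) = 1.94586e-06.
Running total after k=2: 49.4531.
k=3: B_{6}/(6)! × [f^{(5)}(27) − f^{(5)}(11)] = 1/30240 × (1.67260e-06 − 0.000149021) = -4.87264e-09.

S_3 ≈ 49.4531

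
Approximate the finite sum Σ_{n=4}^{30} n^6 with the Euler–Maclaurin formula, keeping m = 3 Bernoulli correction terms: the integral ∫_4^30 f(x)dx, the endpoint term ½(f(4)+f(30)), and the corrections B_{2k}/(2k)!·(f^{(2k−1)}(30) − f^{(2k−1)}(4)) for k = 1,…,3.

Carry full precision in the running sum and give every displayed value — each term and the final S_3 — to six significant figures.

Integral: ∫_4^30 x^6 dx = 3.12428e+09.
Boundary: ½(f(4) + f(30)) = ½(4096.00 + 7.29000e+08) = 3.64502e+08.
Running total after boundary: 3.48879e+09.
k=1: B_{2}/(2)! × [f^{(1)}(30) − f^{(1)}(4)] = 1/12 × (1.45800e+08 − 6144.00) = 1.21495e+07.
Partial sum through k=1: 3.50093e+09.
k=2: B_{4}/(4)! × [f^{(3)}(30) − f^{(3)}(4)] = −1/720 × (3.24000e+06 − 7680.00) = -4489.33.
Partial sum through k=2: 3.50093e+09.
k=3: B_{6}/(6)! × [f^{(5)}(30) − f^{(5)}(4)] = 1/30240 × (21600.0 − 2880.00) = 0.619048.

S_3 ≈ 3.50093e+09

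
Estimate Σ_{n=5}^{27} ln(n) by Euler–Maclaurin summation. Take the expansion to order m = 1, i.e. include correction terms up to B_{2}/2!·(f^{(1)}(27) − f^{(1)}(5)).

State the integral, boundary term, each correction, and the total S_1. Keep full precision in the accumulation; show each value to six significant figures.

The integral term ∫_5^27 ln(x) dx = 58.9404.
Boundary: ½(f(5) + f(27)) = ½(1.60944 + 3.29584) = 2.45264.
Running total after boundary: 61.3930.
k=1: B_{2}/(2)! × [f^{(1)}(27) − f^{(1)}(5)] = 1/12 × (0.0370370 − 0.200000) = -0.0135802.

S_1 ≈ 61.3795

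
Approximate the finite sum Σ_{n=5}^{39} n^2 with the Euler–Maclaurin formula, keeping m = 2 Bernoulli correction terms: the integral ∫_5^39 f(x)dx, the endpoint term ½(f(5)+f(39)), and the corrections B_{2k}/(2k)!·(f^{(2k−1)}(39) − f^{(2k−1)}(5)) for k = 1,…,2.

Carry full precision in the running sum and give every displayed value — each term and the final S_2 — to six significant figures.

The integral term ∫_5^39 x^2 dx = 19731.3.
½[f(5) + f(39)] = ½[25.0000 + 1521.00] = 773.000.
Running total after boundary: 20504.3.
Correction k=1: B_{2}/2! · (f^{(1)}(39) − f^{(1)}(5)) = 1/12 · (78.0000 − 10.0000) = 5.66667.
Partial sum through k=1: 20510.0.
Correction k=2: B_{4}/4! · (f^{(3)}(39) − f^{(3)}(5)) = −1/720 · (0.00000 − 0.00000) = 0.00000.

S_2 ≈ 20510.0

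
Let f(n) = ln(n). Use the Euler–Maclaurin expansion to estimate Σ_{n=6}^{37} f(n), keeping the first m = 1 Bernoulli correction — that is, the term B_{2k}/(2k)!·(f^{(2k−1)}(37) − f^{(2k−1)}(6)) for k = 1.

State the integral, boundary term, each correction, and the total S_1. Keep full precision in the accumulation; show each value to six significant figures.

S_1 ≈ 94.5431

Integral: ∫_6^37 ln(x) dx = 91.8534.
½[f(6) + f(37)] = ½[1.79176 + 3.61092] = 2.70134.
Running total after boundary: 94.5547.
k=1: B_{2}/(2)! × [f^{(1)}(37) − f^{(1)}(6)] = 1/12 × (0.0270270 − 0.166667) = -0.0116366.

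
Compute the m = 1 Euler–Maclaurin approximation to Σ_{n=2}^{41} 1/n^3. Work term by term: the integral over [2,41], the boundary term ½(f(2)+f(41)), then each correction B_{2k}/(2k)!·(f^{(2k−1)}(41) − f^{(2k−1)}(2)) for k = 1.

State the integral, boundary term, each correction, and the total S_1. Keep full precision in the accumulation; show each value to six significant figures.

S_1 ≈ 0.202835

The integral term ∫_2^41 1/x^3 dx = 0.124703.
½[f(2) + f(41)] = ½[0.125000 + 1.45094e-05] = 0.0625073.
Running total after boundary: 0.187210.
Order-1 term: 1/12 · (-1.06166e-06 − (-0.187500)) = 0.0156249.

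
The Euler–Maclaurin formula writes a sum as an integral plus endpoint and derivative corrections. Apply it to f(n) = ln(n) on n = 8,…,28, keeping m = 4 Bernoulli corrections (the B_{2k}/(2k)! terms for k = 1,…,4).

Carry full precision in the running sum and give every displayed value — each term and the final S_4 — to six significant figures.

The integral term ∫_8^28 ln(x) dx = 56.6662.
Boundary: ½(f(8) + f(28)) = ½(2.07944 + 3.33220) = 2.70582.
Integral + boundary = 59.3720.
Correction k=1: B_{2}/2! · (f^{(1)}(28) − f^{(1)}(8)) = 1/12 · (0.0357143 − 0.125000) = -0.00744048.
After k=1: 59.3646.
Correction k=2: B_{4}/4! · (f^{(3)}(28) − f^{(3)}(8)) = −1/720 · (9.11079e-05 − 0.00390625) = 5.29881e-06.
After k=2: 59.3646.
Correction k=3: B_{6}/6! · (f^{(5)}(28) − f^{(5)}(8)) = 1/30240 · (1.39451e-06 − 0.000732422) = -2.41742e-08.
After k=3: 59.3646.
Correction k=4: B_{8}/8! · (f^{(7)}(28) − f^{(7)}(8)) = −1/1209600 · (5.33613e-08 − 0.000343323) = 2.83788e-10.

S_4 ≈ 59.3646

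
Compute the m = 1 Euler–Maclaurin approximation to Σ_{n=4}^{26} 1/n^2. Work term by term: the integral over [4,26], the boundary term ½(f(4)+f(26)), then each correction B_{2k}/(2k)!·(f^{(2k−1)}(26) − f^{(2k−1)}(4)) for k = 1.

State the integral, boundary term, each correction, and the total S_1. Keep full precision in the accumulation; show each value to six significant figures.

S_1 ≈ 0.246123

∫_4^26 1/x^2 dx evaluates to 0.211538.
½[f(4) + f(26)] = ½[0.0625000 + 0.00147929] = 0.0319896.
Integral + boundary = 0.243528.
Order-1 term: 1/12 · (-0.000113792 − (-0.0312500)) = 0.00259468.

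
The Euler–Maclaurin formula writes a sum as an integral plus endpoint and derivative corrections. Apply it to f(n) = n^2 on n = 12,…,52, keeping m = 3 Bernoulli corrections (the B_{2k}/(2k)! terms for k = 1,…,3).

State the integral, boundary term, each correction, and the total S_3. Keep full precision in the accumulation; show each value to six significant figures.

∫_12^52 x^2 dx evaluates to 46293.3.
Boundary: ½(f(12) + f(52)) = ½(144.000 + 2704.00) = 1424.00.
Integral + boundary = 47717.3.
Order-1 term: 1/12 · (104.000 − 24.0000) = 6.66667.
After k=1: 47724.0.
Order-2 term: −1/720 · (0.00000 − 0.00000) = 0.00000.
After k=2: 47724.0.
Order-3 term: 1/30240 · (0.00000 − 0.00000) = 0.00000.

S_3 ≈ 47724.0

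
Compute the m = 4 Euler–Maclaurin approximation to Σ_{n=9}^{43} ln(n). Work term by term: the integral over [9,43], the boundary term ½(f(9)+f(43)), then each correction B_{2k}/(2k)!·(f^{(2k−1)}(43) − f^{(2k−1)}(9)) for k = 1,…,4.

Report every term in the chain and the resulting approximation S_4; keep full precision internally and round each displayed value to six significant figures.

The integral term ∫_9^43 ln(x) dx = 107.957.
Boundary: ½(f(9) + f(43)) = ½(2.19722 + 3.76120) = 2.97921.
Integral + boundary = 110.936.
k=1: B_{2}/(2)! × [f^{(1)}(43) − f^{(1)}(9)] = 1/12 × (0.0232558 − 0.111111) = -0.00732127.
After k=1: 110.928.
k=2: B_{4}/(4)! × [f^{(3)}(43) − f^{(3)}(9)] = −1/720 × (2.51550e-05 − 0.00274348) = 3.77546e-06.
After k=2: 110.928.
k=3: B_{6}/(6)! × [f^{(5)}(43) − f^{(5)}(9)] = 1/30240 × (1.63256e-07 − 0.000406442) = -1.34351e-08.
After k=3: 110.928.
k=4: B_{8}/(8)! × [f^{(7)}(43) − f^{(7)}(9)] = −1/1209600 × (2.64883e-09 − 0.000150534) = 1.24447e-10.

S_4 ≈ 110.928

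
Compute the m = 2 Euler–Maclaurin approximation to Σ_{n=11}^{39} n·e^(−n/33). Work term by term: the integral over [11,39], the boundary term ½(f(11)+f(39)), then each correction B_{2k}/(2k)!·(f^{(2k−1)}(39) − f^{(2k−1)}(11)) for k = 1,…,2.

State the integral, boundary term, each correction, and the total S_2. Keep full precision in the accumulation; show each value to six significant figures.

∫_11^39 x·e^(−x/33) dx evaluates to 311.635.
Endpoint term: (f(11) + f(39))/2 = (7.88184 + 11.9621)/2 = 9.92197.
So far: 321.557.
Correction k=1: B_{2}/2! · (f^{(1)}(39) − f^{(1)}(11)) = 1/12 · (-0.0557674 − 0.477688) = -0.0444546.
Partial sum through k=1: 321.513.
Correction k=2: B_{4}/4! · (f^{(3)}(39) − f^{(3)}(11)) = −1/720 · (0.000512097 − 0.00175459) = 1.72569e-06.

S_2 ≈ 321.513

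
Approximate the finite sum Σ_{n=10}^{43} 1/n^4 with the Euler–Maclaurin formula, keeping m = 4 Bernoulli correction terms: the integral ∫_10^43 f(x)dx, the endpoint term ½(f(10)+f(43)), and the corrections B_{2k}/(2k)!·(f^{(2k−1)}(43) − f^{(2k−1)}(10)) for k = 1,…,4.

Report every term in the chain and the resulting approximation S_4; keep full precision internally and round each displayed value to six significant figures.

The integral term ∫_10^43 1/x^4 dx = 0.000329141.
Endpoint term: (f(10) + f(43))/2 = (0.000100000 + 2.92500e-07)/2 = 5.01463e-05.
Running total after boundary: 0.000379287.
Order-1 term: 1/12 · (-2.72093e-08 − (-4.00000e-05)) = 3.33107e-06.
Partial sum through k=1: 0.000382618.
Order-2 term: −1/720 · (-4.41471e-10 − (-1.20000e-05)) = -1.66661e-08.
Partial sum through k=2: 0.000382601.
Order-3 term: 1/30240 · (-1.33707e-11 − (-6.72000e-06)) = 2.22222e-10.
Partial sum through k=3: 0.000382602.
Order-4 term: −1/1209600 · (-6.50817e-13 − (-6.04800e-06)) = -5.00000e-12.

S_4 ≈ 0.000382602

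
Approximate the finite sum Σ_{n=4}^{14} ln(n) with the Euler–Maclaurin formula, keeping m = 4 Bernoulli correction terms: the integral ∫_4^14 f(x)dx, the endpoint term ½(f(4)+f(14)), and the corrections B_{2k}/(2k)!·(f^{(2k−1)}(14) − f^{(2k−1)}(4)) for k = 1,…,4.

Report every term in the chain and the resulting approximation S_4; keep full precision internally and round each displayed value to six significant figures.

The integral term ∫_4^14 ln(x) dx = 21.4016.
Endpoint term: (f(4) + f(14))/2 = (1.38629 + 2.63906)/2 = 2.01268.
Running total after boundary: 23.4143.
k=1: B_{2}/(2)! × [f^{(1)}(14) − f^{(1)}(4)] = 1/12 × (0.0714286 − 0.250000) = -0.0148810.
Running total after k=1: 23.3994.
k=2: B_{4}/(4)! × [f^{(3)}(14) − f^{(3)}(4)] = −1/720 × (0.000728863 − 0.0312500) = 4.23905e-05.
Running total after k=2: 23.3995.
k=3: B_{6}/(6)! × [f^{(5)}(14) − f^{(5)}(4)] = 1/30240 × (4.46243e-05 − 0.0234375) = -7.73574e-07.
Running total after k=3: 23.3995.
k=4: B_{8}/(8)! × [f^{(7)}(14) − f^{(7)}(4)] = −1/1209600 × (6.83024e-06 − 0.0439453) = 3.63248e-08.

S_4 ≈ 23.3995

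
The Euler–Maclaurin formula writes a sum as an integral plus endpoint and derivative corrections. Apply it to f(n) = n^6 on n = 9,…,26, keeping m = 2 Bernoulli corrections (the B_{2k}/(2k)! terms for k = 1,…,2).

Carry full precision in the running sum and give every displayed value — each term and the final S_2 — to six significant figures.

S_2 ≈ 1.30735e+09

The integral term ∫_9^26 x^6 dx = 1.14672e+09.
½[f(9) + f(26)] = ½[531441 + 3.08916e+08] = 1.54724e+08.
Running total after boundary: 1.30144e+09.
k=1: B_{2}/(2)! × [f^{(1)}(26) − f^{(1)}(9)] = 1/12 × (7.12883e+07 − 354294) = 5.91116e+06.
After k=1: 1.30735e+09.
k=2: B_{4}/(4)! × [f^{(3)}(26) − f^{(3)}(9)] = −1/720 × (2.10912e+06 − 87480.0) = -2807.83.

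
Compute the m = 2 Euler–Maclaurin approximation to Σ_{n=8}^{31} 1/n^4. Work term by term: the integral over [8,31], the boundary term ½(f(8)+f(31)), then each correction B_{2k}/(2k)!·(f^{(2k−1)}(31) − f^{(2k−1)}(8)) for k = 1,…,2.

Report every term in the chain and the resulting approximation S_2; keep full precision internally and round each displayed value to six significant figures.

Integral: ∫_8^31 1/x^4 dx = 0.000639853.
Boundary: ½(f(8) + f(31)) = ½(0.000244141 + 1.08281e-06) = 0.000122612.
Running total after boundary: 0.000762464.
Correction k=1: B_{2}/2! · (f^{(1)}(31) − f^{(1)}(8)) = 1/12 · (-1.39718e-07 − (-0.000122070)) = 1.01609e-05.
After k=1: 0.000772625.
Correction k=2: B_{4}/4! · (f^{(3)}(31) − f^{(3)}(8)) = −1/720 · (-4.36164e-09 − (-5.72205e-05)) = -7.94668e-08.

S_2 ≈ 0.000772546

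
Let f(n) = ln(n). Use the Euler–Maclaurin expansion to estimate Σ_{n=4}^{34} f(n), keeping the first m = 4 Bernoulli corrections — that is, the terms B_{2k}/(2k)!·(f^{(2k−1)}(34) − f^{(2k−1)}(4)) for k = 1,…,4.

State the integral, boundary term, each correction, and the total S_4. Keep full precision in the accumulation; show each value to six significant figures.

Integral: ∫_4^34 ln(x) dx = 84.3511.
½[f(4) + f(34)] = ½[1.38629 + 3.52636] = 2.45633.
Integral + boundary = 86.8074.
k=1: B_{2}/(2)! × [f^{(1)}(34) − f^{(1)}(4)] = 1/12 × (0.0294118 − 0.250000) = -0.0183824.
After k=1: 86.7890.
k=2: B_{4}/(4)! × [f^{(3)}(34) − f^{(3)}(4)] = −1/720 × (5.08854e-05 − 0.0312500) = 4.33321e-05.
After k=2: 86.7891.
k=3: B_{6}/(6)! × [f^{(5)}(34) − f^{(5)}(4)] = 1/30240 × (5.28222e-07 − 0.0234375) = -7.75032e-07.
After k=3: 86.7891.
k=4: B_{8}/(8)! × [f^{(7)}(34) − f^{(7)}(4)] = −1/1209600 × (1.37082e-08 − 0.0439453) = 3.63304e-08.

S_4 ≈ 86.7891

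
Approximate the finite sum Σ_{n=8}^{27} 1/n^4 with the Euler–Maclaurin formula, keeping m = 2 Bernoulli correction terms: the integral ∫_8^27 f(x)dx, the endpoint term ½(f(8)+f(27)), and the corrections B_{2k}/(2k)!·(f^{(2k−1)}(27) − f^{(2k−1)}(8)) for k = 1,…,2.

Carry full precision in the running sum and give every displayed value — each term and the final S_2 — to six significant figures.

S_2 ≈ 0.000767188

Integral: ∫_8^27 1/x^4 dx = 0.000634107.
Boundary: ½(f(8) + f(27)) = ½(0.000244141 + 1.88168e-06) = 0.000123011.
Running total after boundary: 0.000757118.
k=1: B_{2}/(2)! × [f^{(1)}(27) − f^{(1)}(8)] = 1/12 × (-2.78767e-07 − (-0.000122070)) = 1.01493e-05.
Partial sum through k=1: 0.000767267.
k=2: B_{4}/(4)! × [f^{(3)}(27) − f^{(3)}(8)] = −1/720 × (-1.14719e-08 − (-5.72205e-05)) = -7.94569e-08.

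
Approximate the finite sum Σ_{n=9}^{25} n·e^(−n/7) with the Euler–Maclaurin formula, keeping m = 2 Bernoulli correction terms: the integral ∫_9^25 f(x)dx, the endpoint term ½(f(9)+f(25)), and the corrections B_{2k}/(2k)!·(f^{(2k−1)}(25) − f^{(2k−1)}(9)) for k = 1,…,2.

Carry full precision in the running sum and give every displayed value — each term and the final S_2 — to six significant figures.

Integral: ∫_9^25 x·e^(−x/7) dx = 24.6648.
Boundary: ½(f(9) + f(25)) = ½(2.48808 + 0.702891) = 1.59548.
Integral + boundary = 26.2603.
Order-1 term: 1/12 · (-0.0722974 − (-0.0789866)) = 0.000557431.
Running total after k=1: 26.2609.
Order-2 term: −1/720 · (-0.000327879 − 0.00967183) = 1.38885e-05.

S_2 ≈ 26.2609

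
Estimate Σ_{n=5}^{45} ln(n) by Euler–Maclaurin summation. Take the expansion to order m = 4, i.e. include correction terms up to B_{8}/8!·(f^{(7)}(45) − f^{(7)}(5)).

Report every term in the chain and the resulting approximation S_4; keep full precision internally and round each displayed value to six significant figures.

S_4 ≈ 125.946

The integral term ∫_5^45 ln(x) dx = 123.253.
½[f(5) + f(45)] = ½[1.60944 + 3.80666] = 2.70805.
Running total after boundary: 125.961.
Order-1 term: 1/12 · (0.0222222 − 0.200000) = -0.0148148.
Partial sum through k=1: 125.946.
Order-2 term: −1/720 · (2.19479e-05 − 0.0160000) = 2.21917e-05.
Partial sum through k=2: 125.946.
Order-3 term: 1/30240 · (1.30061e-07 − 0.00768000) = -2.53964e-07.
Partial sum through k=3: 125.946.
Order-4 term: −1/1209600 · (1.92684e-09 − 0.00921600) = 7.61905e-09.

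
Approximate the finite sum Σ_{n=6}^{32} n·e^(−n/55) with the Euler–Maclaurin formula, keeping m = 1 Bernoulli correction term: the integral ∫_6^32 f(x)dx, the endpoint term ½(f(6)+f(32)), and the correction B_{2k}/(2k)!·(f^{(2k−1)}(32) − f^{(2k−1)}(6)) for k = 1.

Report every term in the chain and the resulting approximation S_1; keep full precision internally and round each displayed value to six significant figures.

S_1 ≈ 345.595

Integral: ∫_6^32 x·e^(−x/55) dx = 334.010.
Endpoint term: (f(6) + f(32))/2 = (5.37989 + 17.8842)/2 = 11.6320.
Running total after boundary: 345.642.
Order-1 term: 1/12 · (0.233714 − 0.798833) = -0.0470932.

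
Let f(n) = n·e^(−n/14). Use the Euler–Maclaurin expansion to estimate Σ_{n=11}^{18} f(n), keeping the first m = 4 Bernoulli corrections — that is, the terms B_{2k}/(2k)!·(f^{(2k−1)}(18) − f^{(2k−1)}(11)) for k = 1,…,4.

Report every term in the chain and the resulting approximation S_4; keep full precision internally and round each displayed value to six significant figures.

Integral: ∫_11^18 x·e^(−x/14) dx = 35.6769.
Endpoint term: (f(11) + f(18))/2 = (5.01373 + 4.97615)/2 = 4.99494.
So far: 40.6719.
k=1: B_{2}/(2)! × [f^{(1)}(18) − f^{(1)}(11)] = 1/12 × (-0.0789866 − 0.0976701) = -0.0147214.
After k=1: 40.6572.
k=2: B_{4}/(4)! × [f^{(3)}(18) − f^{(3)}(11)] = −1/720 × (0.00241796 − 0.00514928) = 3.79350e-06.
After k=2: 40.6572.
k=3: B_{6}/(6)! × [f^{(5)}(18) − f^{(5)}(11)] = 1/30240 × (2.67291e-05 − 5.00012e-05) = -7.69580e-10.
After k=3: 40.6572.
k=4: B_{8}/(8)! × [f^{(7)}(18) − f^{(7)}(11)] = −1/1209600 × (2.09805e-07 − 3.76176e-07) = 1.37543e-13.

S_4 ≈ 40.6572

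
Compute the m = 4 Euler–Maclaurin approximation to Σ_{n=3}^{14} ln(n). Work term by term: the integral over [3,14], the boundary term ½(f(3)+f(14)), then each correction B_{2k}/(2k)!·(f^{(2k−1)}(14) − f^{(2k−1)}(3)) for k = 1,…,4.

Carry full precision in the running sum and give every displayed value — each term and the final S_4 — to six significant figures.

S_4 ≈ 24.4981

∫_3^14 ln(x) dx evaluates to 22.6510.
½[f(3) + f(14)] = ½[1.09861 + 2.63906] = 1.86883.
So far: 24.5198.
k=1: B_{2}/(2)! × [f^{(1)}(14) − f^{(1)}(3)] = 1/12 × (0.0714286 − 0.333333) = -0.0218254.
After k=1: 24.4980.
k=2: B_{4}/(4)! × [f^{(3)}(14) − f^{(3)}(3)] = −1/720 × (0.000728863 − 0.0740741) = 0.000101868.
After k=2: 24.4981.
k=3: B_{6}/(6)! × [f^{(5)}(14) − f^{(5)}(3)] = 1/30240 × (4.46243e-05 − 0.0987654) = -3.26458e-06.
After k=3: 24.4981.
k=4: B_{8}/(8)! × [f^{(7)}(14) − f^{(7)}(3)] = −1/1209600 × (6.83024e-06 − 0.329218) = 2.72165e-07.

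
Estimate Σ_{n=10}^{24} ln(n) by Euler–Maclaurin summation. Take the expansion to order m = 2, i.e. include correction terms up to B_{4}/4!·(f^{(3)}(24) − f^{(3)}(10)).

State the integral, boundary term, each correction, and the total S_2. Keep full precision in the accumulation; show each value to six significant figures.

S_2 ≈ 41.9829

Integral: ∫_10^24 ln(x) dx = 39.2474.
½[f(10) + f(24)] = ½[2.30259 + 3.17805] = 2.74032.
So far: 41.9878.
Correction k=1: B_{2}/2! · (f^{(1)}(24) − f^{(1)}(10)) = 1/12 · (0.0416667 − 0.100000) = -0.00486111.
Partial sum through k=1: 41.9829.
Correction k=2: B_{4}/4! · (f^{(3)}(24) − f^{(3)}(10)) = −1/720 · (0.000144676 − 0.00200000) = 2.57684e-06.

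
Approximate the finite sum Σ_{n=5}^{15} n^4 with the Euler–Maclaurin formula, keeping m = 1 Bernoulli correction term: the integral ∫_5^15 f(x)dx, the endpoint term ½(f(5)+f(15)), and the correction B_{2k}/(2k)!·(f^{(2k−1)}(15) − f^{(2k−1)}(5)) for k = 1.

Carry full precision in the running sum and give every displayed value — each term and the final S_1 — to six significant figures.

S_1 ≈ 177958

The integral term ∫_5^15 x^4 dx = 151250.
½[f(5) + f(15)] = ½[625.000 + 50625.0] = 25625.0.
Integral + boundary = 176875.
Correction k=1: B_{2}/2! · (f^{(1)}(15) − f^{(1)}(5)) = 1/12 · (13500.0 − 500.000) = 1083.33.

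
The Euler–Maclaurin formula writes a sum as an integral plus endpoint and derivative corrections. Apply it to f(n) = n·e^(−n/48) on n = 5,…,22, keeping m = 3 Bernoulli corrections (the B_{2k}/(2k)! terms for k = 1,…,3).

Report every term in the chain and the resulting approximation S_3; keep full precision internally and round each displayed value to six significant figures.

∫_5^22 x·e^(−x/48) dx evaluates to 167.684.
Endpoint term: (f(5) + f(22))/2 = (4.50538 + 13.9114)/2 = 9.20839.
So far: 176.892.
Order-1 term: 1/12 · (0.342516 − 0.807213) = -0.0387248.
After k=1: 176.854.
Order-2 term: −1/720 · (0.000697565 − 0.00113254) = 6.04127e-07.
After k=2: 176.854.
Order-3 term: 1/30240 · (5.41002e-07 − 8.31041e-07) = -9.59126e-12.

S_3 ≈ 176.854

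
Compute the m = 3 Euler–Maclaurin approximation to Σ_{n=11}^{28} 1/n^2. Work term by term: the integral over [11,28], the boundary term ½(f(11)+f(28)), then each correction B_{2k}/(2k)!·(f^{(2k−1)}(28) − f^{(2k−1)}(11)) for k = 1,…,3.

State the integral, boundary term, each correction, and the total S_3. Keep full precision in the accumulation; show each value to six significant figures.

∫_11^28 1/x^2 dx evaluates to 0.0551948.
½[f(11) + f(28)] = ½[0.00826446 + 0.00127551] = 0.00476999.
So far: 0.0599648.
Order-1 term: 1/12 · (-9.11079e-05 − (-0.00150263)) = 0.000117627.
After k=1: 0.0600824.
Order-2 term: −1/720 · (-1.39451e-06 − (-0.000149021)) = -2.05037e-07.
After k=2: 0.0600822.
Order-3 term: 1/30240 · (-5.33613e-08 − (-3.69474e-05)) = 1.22004e-09.

S_3 ≈ 0.0600822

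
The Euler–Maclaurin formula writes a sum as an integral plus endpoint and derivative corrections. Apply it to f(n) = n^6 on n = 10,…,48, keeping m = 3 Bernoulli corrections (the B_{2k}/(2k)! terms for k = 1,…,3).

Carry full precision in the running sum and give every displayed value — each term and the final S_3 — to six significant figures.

S_3 ≈ 9.01086e+10

Integral: ∫_10^48 x^6 dx = 8.38655e+10.
Boundary: ½(f(10) + f(48)) = ½(1.00000e+06 + 1.22306e+10) = 6.11580e+09.
So far: 8.99813e+10.
Correction k=1: B_{2}/2! · (f^{(1)}(48) − f^{(1)}(10)) = 1/12 · (1.52882e+09 − 600000) = 1.27352e+08.
Running total after k=1: 9.01086e+10.
Correction k=2: B_{4}/4! · (f^{(3)}(48) − f^{(3)}(10)) = −1/720 · (1.32710e+07 − 120000) = -18265.3.
Running total after k=2: 9.01086e+10.
Correction k=3: B_{6}/6! · (f^{(5)}(48) − f^{(5)}(10)) = 1/30240 · (34560.0 − 7200.00) = 0.904762.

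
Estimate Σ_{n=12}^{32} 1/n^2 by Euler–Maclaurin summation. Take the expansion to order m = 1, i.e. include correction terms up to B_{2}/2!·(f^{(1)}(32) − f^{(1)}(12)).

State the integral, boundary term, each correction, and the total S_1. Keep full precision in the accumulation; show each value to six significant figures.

Integral: ∫_12^32 1/x^2 dx = 0.0520833.
Endpoint term: (f(12) + f(32))/2 = (0.00694444 + 0.000976562)/2 = 0.00396050.
Integral + boundary = 0.0560438.
k=1: B_{2}/(2)! × [f^{(1)}(32) − f^{(1)}(12)] = 1/12 × (-6.10352e-05 − (-0.00115741)) = 9.13644e-05.

S_1 ≈ 0.0561352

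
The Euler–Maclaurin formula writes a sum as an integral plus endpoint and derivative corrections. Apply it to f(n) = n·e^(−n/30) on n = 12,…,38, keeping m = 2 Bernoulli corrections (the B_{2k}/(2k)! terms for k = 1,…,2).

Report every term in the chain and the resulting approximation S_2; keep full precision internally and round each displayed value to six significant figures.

S_2 ≈ 279.130

Integral: ∫_12^38 x·e^(−x/30) dx = 269.794.
Endpoint term: (f(12) + f(38))/2 = (8.04384 + 10.7072)/2 = 9.37554.
Integral + boundary = 279.169.
Correction k=1: B_{2}/2! · (f^{(1)}(38) − f^{(1)}(12)) = 1/12 · (-0.0751385 − 0.402192) = -0.0397775.
After k=1: 279.130.
Correction k=2: B_{4}/4! · (f^{(3)}(38) − f^{(3)}(12)) = −1/720 · (0.000542667 − 0.00193648) = 1.93585e-06.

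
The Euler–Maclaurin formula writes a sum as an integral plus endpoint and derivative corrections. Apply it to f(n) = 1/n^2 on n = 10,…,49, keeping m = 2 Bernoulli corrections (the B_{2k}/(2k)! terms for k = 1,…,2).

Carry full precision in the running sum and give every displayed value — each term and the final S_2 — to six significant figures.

The integral term ∫_10^49 1/x^2 dx = 0.0795918.
Endpoint term: (f(10) + f(49))/2 = (0.0100000 + 0.000416493)/2 = 0.00520825.
So far: 0.0848001.
k=1: B_{2}/(2)! × [f^{(1)}(49) − f^{(1)}(10)] = 1/12 × (-1.69997e-05 − (-0.00200000)) = 0.000165250.
After k=1: 0.0849653.
k=2: B_{4}/(4)! × [f^{(3)}(49) − f^{(3)}(10)] = −1/720 × (-8.49632e-08 − (-0.000240000)) = -3.33215e-07.

S_2 ≈ 0.0849650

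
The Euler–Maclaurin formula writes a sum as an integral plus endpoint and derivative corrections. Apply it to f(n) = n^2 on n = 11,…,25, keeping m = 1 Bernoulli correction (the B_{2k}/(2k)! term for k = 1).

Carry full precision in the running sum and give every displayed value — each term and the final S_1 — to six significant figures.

S_1 ≈ 5140.00

Integral: ∫_11^25 x^2 dx = 4764.67.
Endpoint term: (f(11) + f(25))/2 = (121.000 + 625.000)/2 = 373.000.
So far: 5137.67.
k=1: B_{2}/(2)! × [f^{(1)}(25) − f^{(1)}(11)] = 1/12 × (50.0000 − 22.0000) = 2.33333.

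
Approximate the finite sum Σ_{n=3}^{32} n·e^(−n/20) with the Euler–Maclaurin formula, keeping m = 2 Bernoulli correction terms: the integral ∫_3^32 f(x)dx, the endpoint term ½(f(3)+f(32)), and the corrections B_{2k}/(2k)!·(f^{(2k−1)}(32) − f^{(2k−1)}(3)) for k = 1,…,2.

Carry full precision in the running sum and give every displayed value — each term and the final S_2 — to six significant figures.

S_2 ≈ 190.404

The integral term ∫_3^32 x·e^(−x/20) dx = 185.953.
½[f(3) + f(32)] = ½[2.58212 + 6.46069] = 4.52141.
Running total after boundary: 190.475.
k=1: B_{2}/(2)! × [f^{(1)}(32) − f^{(1)}(3)] = 1/12 × (-0.121138 − 0.731602) = -0.0710616.
After k=1: 190.404.
k=2: B_{4}/(4)! × [f^{(3)}(32) − f^{(3)}(3)] = −1/720 × (0.000706638 − 0.00613254) = 7.53598e-06.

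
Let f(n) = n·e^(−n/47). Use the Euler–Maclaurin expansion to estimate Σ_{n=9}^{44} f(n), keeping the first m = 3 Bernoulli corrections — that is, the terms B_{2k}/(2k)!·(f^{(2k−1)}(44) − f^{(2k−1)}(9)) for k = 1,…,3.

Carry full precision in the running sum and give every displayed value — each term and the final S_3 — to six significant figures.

The integral term ∫_9^44 x·e^(−x/47) dx = 496.191.
Endpoint term: (f(9) + f(44))/2 = (7.43156 + 17.2536)/2 = 12.3426.
So far: 508.534.
Correction k=1: B_{2}/2! · (f^{(1)}(44) − f^{(1)}(9)) = 1/12 · (0.0250294 − 0.667610) = -0.0535484.
Running total after k=1: 508.480.
Correction k=2: B_{4}/4! · (f^{(3)}(44) − f^{(3)}(9)) = −1/720 · (0.000366357 − 0.00104983) = 9.49263e-07.
Running total after k=2: 508.480.
Correction k=3: B_{6}/6! · (f^{(5)}(44) − f^{(5)}(9)) = 1/30240 · (3.26566e-07 − 8.13685e-07) = -1.61084e-11.

S_3 ≈ 508.480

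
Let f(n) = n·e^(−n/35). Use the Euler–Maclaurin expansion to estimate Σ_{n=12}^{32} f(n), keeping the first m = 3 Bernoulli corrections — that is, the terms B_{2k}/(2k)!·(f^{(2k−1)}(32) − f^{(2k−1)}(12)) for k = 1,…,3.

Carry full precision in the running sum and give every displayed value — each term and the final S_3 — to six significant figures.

S_3 ≈ 238.274

∫_12^32 x·e^(−x/35) dx evaluates to 227.639.
Boundary: ½(f(12) + f(32)) = ½(8.51688 + 12.8257) = 10.6713.
So far: 238.310.
Order-1 term: 1/12 · (0.0343545 − 0.466400) = -0.0360038.
Partial sum through k=1: 238.274.
Order-2 term: −1/720 · (0.000682416 − 0.00153949) = 1.19038e-06.
Partial sum through k=2: 238.274.
Order-3 term: 1/30240 · (1.09126e-06 − 2.20265e-06) = -3.67526e-11.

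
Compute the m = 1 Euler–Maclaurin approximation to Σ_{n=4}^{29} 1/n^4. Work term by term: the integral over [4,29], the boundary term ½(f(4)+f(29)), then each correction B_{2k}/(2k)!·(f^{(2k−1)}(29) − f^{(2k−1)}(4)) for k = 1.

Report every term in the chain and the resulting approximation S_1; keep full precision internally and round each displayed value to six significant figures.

S_1 ≈ 0.00747400

The integral term ∫_4^29 1/x^4 dx = 0.00519467.
Boundary: ½(f(4) + f(29)) = ½(0.00390625 + 1.41387e-06) = 0.00195383.
Integral + boundary = 0.00714850.
Correction k=1: B_{2}/2! · (f^{(1)}(29) − f^{(1)}(4)) = 1/12 · (-1.95016e-07 − (-0.00390625)) = 0.000325505.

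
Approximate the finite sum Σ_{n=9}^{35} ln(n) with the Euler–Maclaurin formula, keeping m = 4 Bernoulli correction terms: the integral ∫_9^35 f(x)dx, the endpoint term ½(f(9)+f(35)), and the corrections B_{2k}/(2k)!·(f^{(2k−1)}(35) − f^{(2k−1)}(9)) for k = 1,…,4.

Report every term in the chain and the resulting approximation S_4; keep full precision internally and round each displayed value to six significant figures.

S_4 ≈ 81.5316

Integral: ∫_9^35 ln(x) dx = 78.6622.
½[f(9) + f(35)] = ½[2.19722 + 3.55535] = 2.87629.
Integral + boundary = 81.5384.
Correction k=1: B_{2}/2! · (f^{(1)}(35) − f^{(1)}(9)) = 1/12 · (0.0285714 − 0.111111) = -0.00687831.
After k=1: 81.5316.
Correction k=2: B_{4}/4! · (f^{(3)}(35) − f^{(3)}(9)) = −1/720 · (4.66472e-05 − 0.00274348) = 3.74561e-06.
After k=2: 81.5316.
Correction k=3: B_{6}/6! · (f^{(5)}(35) − f^{(5)}(9)) = 1/30240 · (4.56952e-07 − 0.000406442) = -1.34254e-08.
After k=3: 81.5316.
Correction k=4: B_{8}/8! · (f^{(7)}(35) − f^{(7)}(9)) = −1/1209600 · (1.11907e-08 − 0.000150534) = 1.24440e-10.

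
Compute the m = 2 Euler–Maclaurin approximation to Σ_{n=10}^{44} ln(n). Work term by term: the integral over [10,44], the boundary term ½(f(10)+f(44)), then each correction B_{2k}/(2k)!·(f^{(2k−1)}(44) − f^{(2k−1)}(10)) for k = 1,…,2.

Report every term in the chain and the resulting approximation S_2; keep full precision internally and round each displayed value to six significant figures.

S_2 ≈ 112.515

The integral term ∫_10^44 ln(x) dx = 109.478.
Boundary: ½(f(10) + f(44)) = ½(2.30259 + 3.78419) = 3.04339.
Integral + boundary = 112.522.
Correction k=1: B_{2}/2! · (f^{(1)}(44) − f^{(1)}(10)) = 1/12 · (0.0227273 − 0.100000) = -0.00643939.
After k=1: 112.515.
Correction k=2: B_{4}/4! · (f^{(3)}(44) − f^{(3)}(10)) = −1/720 · (2.34786e-05 − 0.00200000) = 2.74517e-06.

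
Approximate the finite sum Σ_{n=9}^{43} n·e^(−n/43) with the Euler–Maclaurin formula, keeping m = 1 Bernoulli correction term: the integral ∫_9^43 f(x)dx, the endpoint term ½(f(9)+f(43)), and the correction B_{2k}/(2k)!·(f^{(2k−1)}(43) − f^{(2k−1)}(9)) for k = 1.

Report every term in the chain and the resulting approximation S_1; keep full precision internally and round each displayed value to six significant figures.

S_1 ≈ 464.819

∫_9^43 x·e^(−x/43) dx evaluates to 453.313.
½[f(9) + f(43)] = ½[7.30035 + 15.8188] = 11.5596.
Integral + boundary = 464.873.
k=1: B_{2}/(2)! × [f^{(1)}(43) − f^{(1)}(9)] = 1/12 × (0.00000 − 0.641374) = -0.0534479.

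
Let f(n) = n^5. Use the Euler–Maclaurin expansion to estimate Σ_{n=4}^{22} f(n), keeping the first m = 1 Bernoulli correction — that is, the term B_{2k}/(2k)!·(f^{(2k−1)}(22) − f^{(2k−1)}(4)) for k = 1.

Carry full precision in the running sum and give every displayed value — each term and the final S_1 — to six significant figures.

S_1 ≈ 2.15708e+07

Integral: ∫_4^22 x^5 dx = 1.88960e+07.
½[f(4) + f(22)] = ½[1024.00 + 5.15363e+06] = 2.57733e+06.
Running total after boundary: 2.14733e+07.
Correction k=1: B_{2}/2! · (f^{(1)}(22) − f^{(1)}(4)) = 1/12 · (1.17128e+06 − 1280.00) = 97500.0.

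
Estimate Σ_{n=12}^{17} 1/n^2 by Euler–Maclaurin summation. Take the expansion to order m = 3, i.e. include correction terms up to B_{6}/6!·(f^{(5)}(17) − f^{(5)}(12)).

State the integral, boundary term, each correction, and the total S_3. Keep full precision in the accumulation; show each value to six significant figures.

∫_12^17 1/x^2 dx evaluates to 0.0245098.
½[f(12) + f(17)] = ½[0.00694444 + 0.00346021] = 0.00520233.
Running total after boundary: 0.0297121.
Order-1 term: 1/12 · (-0.000407083 − (-0.00115741)) = 6.25270e-05.
After k=1: 0.0297747.
Order-2 term: −1/720 · (-1.69031e-05 − (-9.64506e-05)) = -1.10483e-07.
After k=2: 0.0297745.
Order-3 term: 1/30240 · (-1.75465e-06 − (-2.00939e-05)) = 6.06456e-10.

S_3 ≈ 0.0297745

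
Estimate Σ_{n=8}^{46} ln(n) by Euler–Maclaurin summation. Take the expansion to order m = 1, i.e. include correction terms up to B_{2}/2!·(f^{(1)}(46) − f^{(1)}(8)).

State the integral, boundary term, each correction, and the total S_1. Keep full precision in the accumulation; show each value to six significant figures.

S_1 ≈ 124.427

∫_8^46 ln(x) dx evaluates to 121.482.
Boundary: ½(f(8) + f(46)) = ½(2.07944 + 3.82864) = 2.95404.
Integral + boundary = 124.436.
Correction k=1: B_{2}/2! · (f^{(1)}(46) − f^{(1)}(8)) = 1/12 · (0.0217391 − 0.125000) = -0.00860507.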